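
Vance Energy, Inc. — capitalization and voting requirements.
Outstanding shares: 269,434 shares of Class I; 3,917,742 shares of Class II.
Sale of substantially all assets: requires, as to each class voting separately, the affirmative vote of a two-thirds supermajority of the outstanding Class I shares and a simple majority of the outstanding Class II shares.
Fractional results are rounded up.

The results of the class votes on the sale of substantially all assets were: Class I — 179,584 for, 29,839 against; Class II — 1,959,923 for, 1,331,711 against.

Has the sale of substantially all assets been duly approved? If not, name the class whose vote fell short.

Not approved — the Class I shares did not give the required vote.

Class I: 2/3 of 269434 = 179622.67, rounded up to 179623; 179,623 required, 179,584 in favor — not approved.
Class II: a majority of 3917742 is 1958872; 1,958,872 required, 1,959,923 in favor — approved.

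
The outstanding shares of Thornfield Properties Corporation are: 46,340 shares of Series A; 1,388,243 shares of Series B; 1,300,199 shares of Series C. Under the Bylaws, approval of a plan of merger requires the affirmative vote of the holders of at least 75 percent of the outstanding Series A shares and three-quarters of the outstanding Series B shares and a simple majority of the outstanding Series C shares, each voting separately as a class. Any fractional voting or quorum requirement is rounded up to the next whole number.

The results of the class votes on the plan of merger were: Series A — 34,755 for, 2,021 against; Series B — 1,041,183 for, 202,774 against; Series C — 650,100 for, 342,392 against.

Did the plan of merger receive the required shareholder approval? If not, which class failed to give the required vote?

Approved — every class gave the required vote.

Series A: 3/4 of 46340 = 34755; 34,755 required, 34,755 in favor — approved.
Series B: 3/4 of 1388243 = 1041182.25, rounded up to 1041183; 1,041,183 required, 1,041,183 in favor — approved.
Series C: a majority of 1300199 is 650100; 650,100 required, 650,100 in favor — approved.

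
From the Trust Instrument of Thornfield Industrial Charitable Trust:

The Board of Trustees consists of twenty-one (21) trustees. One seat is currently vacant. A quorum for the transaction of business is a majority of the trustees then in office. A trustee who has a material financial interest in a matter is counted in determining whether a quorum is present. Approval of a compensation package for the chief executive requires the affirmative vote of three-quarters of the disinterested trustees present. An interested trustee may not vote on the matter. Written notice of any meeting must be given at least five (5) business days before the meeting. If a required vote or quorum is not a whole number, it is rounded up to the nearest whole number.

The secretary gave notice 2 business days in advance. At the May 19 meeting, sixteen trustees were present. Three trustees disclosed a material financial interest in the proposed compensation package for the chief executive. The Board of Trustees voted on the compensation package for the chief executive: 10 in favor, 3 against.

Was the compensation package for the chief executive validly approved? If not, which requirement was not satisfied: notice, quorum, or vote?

Notice: 2 business days given; 5 required (2 < 5). Not satisfied.
Quorum: 16 present (interested trustees count toward quorum); quorum is 11. Satisfied.
Vote: the compensation package for the chief executive requires three-fourths of the disinterested trustees present (16 − 3 = 13). 3/4 of 13 = 9.75, rounded up to 10, so 10 affirmative votes are needed; 10 voted in favor. Satisfied.

Invalid — notice requirement not satisfied.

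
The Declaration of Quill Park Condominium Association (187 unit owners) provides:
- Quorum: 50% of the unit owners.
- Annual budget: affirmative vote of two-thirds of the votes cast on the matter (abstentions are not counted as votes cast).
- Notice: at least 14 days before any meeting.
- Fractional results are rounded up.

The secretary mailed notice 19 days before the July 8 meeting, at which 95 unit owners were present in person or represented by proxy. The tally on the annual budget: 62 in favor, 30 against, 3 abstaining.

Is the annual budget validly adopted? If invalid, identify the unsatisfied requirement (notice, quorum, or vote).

Notice: 19 days given; 14 required. Satisfied.
Quorum: 50% of 187 = 93.50, rounded up to 94; 95 present. Satisfied.
Vote: requires two-thirds of the votes cast (95 − 3 abstaining = 92); 2/3 of 92 = 61.33, rounded up to 62, so 62 needed; 62 in favor. Satisfied.

Valid — all requirements satisfied.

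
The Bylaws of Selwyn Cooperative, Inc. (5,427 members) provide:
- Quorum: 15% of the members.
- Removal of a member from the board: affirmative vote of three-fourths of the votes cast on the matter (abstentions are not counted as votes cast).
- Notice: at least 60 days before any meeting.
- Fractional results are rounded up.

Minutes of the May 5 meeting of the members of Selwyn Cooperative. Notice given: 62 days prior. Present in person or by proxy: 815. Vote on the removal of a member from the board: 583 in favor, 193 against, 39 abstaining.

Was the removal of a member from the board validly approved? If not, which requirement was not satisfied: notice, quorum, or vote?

Valid — all requirements satisfied.

Notice: 62 days given; 60 required. Satisfied.
Quorum: 15% of 5,427 = 814.05, rounded up to 815; 815 present. Satisfied.
Vote: requires three-fourths of the votes cast (815 − 39 abstaining = 776); 3/4 of 776 = 582, so 582 needed; 583 in favor. Satisfied.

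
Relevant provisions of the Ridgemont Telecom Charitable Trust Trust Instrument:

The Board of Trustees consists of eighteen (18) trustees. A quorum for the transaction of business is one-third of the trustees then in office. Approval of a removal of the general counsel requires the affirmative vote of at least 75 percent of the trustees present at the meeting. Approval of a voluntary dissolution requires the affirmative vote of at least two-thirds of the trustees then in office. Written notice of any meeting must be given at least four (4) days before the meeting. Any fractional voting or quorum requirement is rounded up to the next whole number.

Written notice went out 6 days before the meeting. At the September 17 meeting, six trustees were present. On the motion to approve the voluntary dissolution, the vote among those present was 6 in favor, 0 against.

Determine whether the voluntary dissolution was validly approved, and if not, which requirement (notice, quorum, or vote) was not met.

Invalid — vote requirement not satisfied.

Notice: 6 days given; 4 required (6 ≥ 4). Satisfied.
Quorum: 6 present; quorum is 6. Satisfied.
Vote: the voluntary dissolution requires two-thirds of the trustees then in office (18). 2/3 of 18 = 12, so 12 affirmative votes are needed; 6 voted in favor. Not satisfied.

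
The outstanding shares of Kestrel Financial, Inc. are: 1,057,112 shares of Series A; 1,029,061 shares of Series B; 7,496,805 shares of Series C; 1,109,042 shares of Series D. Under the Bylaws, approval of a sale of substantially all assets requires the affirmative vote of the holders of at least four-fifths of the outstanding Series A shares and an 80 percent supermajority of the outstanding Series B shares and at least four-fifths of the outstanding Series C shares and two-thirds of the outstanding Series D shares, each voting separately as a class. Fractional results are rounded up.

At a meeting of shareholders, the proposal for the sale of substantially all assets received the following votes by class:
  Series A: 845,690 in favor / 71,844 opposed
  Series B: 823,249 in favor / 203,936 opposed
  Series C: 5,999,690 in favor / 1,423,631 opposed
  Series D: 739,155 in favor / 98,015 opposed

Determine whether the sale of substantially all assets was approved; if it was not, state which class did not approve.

Not approved — the Series D shares did not give the required vote.

Series A: 4/5 of 1057112 = 845689.60, rounded up to 845690; 845,690 required, 845,690 in favor — approved.
Series B: 4/5 of 1029061 = 823248.80, rounded up to 823249; 823,249 required, 823,249 in favor — approved.
Series C: 4/5 of 7496805 = 5997444; 5,997,444 required, 5,999,690 in favor — approved.
Series D: 2/3 of 1109042 = 739361.33, rounded up to 739362; 739,362 required, 739,155 in favor — not approved.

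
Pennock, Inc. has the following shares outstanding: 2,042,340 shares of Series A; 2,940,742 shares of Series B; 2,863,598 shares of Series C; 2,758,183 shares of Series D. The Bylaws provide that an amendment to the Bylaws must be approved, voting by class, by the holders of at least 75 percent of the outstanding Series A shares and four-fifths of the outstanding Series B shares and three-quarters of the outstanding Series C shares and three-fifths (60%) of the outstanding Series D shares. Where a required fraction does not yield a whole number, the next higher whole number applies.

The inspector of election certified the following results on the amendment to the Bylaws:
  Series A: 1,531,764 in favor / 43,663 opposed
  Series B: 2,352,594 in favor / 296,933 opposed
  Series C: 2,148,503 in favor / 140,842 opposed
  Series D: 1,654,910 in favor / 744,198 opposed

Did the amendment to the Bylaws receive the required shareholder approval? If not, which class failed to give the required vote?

Approved — every class gave the required vote.

Series A: 3/4 of 2042340 = 1531755; 1,531,755 required, 1,531,764 in favor — approved.
Series B: 4/5 of 2940742 = 2352593.60, rounded up to 2352594; 2,352,594 required, 2,352,594 in favor — approved.
Series C: 3/4 of 2863598 = 2147698.50, rounded up to 2147699; 2,147,699 required, 2,148,503 in favor — approved.
Series D: 3/5 of 2758183 = 1654909.80, rounded up to 1654910; 1,654,910 required, 1,654,910 in favor — approved.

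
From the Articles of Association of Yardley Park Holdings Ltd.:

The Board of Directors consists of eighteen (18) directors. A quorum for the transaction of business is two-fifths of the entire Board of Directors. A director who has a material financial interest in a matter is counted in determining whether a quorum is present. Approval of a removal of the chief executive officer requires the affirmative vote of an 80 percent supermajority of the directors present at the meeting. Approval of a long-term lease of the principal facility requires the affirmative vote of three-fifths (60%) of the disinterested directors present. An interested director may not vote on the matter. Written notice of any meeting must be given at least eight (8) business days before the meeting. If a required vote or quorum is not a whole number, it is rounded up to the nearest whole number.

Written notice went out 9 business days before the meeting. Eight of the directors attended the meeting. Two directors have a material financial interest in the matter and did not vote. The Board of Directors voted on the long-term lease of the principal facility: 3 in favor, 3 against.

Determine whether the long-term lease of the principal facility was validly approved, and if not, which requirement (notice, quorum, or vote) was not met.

Notice: 9 business days given; 8 required (9 ≥ 8). Satisfied.
Quorum: 8 present (interested directors count toward quorum); quorum is 8. Satisfied.
Vote: the long-term lease of the principal facility requires three-fifths of the disinterested directors present (8 − 2 = 6). 3/5 of 6 = 3.60, rounded up to 4, so 4 affirmative votes are needed; 3 voted in favor. Not satisfied.

Invalid — vote requirement not satisfied.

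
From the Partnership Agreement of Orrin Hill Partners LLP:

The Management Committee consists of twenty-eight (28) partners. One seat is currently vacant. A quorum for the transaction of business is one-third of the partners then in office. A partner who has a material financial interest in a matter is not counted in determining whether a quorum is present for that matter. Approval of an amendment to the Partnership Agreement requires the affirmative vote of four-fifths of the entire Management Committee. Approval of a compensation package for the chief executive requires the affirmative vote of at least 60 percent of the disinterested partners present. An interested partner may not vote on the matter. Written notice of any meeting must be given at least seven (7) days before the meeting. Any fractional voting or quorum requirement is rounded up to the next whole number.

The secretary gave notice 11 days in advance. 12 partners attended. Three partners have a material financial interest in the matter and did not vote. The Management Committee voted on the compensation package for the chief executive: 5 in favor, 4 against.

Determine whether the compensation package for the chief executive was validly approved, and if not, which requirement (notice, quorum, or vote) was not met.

Notice: 11 days given; 7 required (11 ≥ 7). Satisfied.
Quorum: 12 present, but the 3 interested partners do not count, leaving 9. Quorum is 9. Satisfied.
Vote: the compensation package for the chief executive requires three-fifths of the disinterested partners present (12 − 3 = 9). 3/5 of 9 = 5.40, rounded up to 6, so 6 affirmative votes are needed; 5 voted in favor. Not satisfied.

Invalid — vote requirement not satisfied.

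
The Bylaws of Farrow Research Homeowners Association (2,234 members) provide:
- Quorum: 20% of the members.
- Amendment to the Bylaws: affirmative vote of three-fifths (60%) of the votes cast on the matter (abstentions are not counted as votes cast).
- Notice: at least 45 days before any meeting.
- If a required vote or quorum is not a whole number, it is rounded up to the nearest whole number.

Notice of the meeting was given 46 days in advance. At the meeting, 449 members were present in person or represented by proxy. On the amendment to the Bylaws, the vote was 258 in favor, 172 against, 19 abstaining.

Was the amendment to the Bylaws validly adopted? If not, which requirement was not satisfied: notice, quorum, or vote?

Valid — all requirements satisfied.

Notice: 46 days given; 45 required. Satisfied.
Quorum: 20% of 2,234 = 446.80, rounded up to 447; 449 present. Satisfied.
Vote: requires three-fifths of the votes cast (449 − 19 abstaining = 430); 3/5 of 430 = 258, so 258 needed; 258 in favor. Satisfied.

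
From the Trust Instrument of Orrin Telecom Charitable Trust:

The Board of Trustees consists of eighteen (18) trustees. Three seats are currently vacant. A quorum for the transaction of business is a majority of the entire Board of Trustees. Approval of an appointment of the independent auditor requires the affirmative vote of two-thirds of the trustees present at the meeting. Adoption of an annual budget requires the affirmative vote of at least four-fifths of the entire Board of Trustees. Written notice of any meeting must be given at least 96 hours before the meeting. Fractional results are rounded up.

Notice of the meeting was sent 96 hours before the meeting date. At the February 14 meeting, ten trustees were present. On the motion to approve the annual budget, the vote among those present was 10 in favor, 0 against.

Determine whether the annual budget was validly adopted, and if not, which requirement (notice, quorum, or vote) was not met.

Notice: 96 hours given; 96 required (96 ≥ 96). Satisfied.
Quorum: 10 present; quorum is 10. Satisfied.
Vote: the annual budget requires four-fifths of the entire Board of Trustees (18). 4/5 of 18 = 14.40, rounded up to 15, so 15 affirmative votes are needed; 10 voted in favor. Not satisfied.

Invalid — vote requirement not satisfied.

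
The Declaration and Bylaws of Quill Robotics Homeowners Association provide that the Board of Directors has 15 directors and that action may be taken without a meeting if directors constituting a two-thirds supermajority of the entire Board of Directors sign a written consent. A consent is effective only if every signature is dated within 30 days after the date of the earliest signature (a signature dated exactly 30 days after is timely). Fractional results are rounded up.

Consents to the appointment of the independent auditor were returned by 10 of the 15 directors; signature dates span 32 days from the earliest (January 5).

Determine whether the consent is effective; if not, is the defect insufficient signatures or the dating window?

Not effective — dating-window requirement not satisfied.

Signatures required: a two-thirds supermajority of 15 — 2/3 of 15 = 10, so 10 needed; 10 signed. Sufficient.
Dating window: the latest signature is 32 days after the earliest; the limit is 30 days. Outside the window.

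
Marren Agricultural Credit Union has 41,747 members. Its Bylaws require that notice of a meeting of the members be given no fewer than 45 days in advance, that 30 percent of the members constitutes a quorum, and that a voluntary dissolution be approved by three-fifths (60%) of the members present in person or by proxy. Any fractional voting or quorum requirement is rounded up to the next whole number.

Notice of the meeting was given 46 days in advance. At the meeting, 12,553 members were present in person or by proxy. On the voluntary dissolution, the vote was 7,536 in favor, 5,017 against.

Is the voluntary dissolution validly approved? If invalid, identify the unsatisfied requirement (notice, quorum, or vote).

Notice: 46 days given; 45 required. Satisfied.
Quorum: 30% of 41,747 = 12,524.10, rounded up to 12,525; 12,553 present. Satisfied.
Vote: requires three-fifths of those present (12,553); 3/5 of 12553 = 7531.80, rounded up to 7532, so 7,532 needed; 7,536 in favor. Satisfied.

Valid — all requirements satisfied.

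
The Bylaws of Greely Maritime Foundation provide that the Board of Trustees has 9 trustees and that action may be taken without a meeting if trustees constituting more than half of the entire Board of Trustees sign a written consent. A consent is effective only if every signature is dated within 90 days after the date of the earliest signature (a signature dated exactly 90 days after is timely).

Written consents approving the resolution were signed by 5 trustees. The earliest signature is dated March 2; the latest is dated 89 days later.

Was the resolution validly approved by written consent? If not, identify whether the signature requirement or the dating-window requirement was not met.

Signatures required: more than half of 9 — a majority of 9 is 5, so 5 needed; 5 signed. Sufficient.
Dating window: the latest signature is 89 days after the earliest; the limit is 90 days. Within the window.

Effective — both the signature and dating-window requirements are satisfied.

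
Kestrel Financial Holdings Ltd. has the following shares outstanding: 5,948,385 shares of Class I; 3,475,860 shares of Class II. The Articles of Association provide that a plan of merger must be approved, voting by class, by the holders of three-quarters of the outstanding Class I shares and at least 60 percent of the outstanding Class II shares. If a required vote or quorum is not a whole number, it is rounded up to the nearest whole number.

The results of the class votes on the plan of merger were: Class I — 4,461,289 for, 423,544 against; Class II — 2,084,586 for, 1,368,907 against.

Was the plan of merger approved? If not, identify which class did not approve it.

Not approved — the Class II shares did not give the required vote.

Class I: 3/4 of 5948385 = 4461288.75, rounded up to 4461289; 4,461,289 required, 4,461,289 in favor — approved.
Class II: 3/5 of 3475860 = 2085516; 2,085,516 required, 2,084,586 in favor — not approved.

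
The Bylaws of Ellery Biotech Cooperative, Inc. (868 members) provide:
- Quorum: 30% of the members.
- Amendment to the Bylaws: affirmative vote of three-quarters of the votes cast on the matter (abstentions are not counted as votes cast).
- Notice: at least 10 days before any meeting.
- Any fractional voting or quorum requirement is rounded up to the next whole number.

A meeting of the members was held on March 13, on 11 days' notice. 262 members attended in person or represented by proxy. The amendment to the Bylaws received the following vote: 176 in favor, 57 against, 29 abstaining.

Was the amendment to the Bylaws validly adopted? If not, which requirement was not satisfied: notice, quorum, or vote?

Valid — all requirements satisfied.

Notice: 11 days given; 10 required. Satisfied.
Quorum: 30% of 868 = 260.40, rounded up to 261; 262 present. Satisfied.
Vote: requires three-fourths of the votes cast (262 − 29 abstaining = 233); 3/4 of 233 = 174.75, rounded up to 175, so 175 needed; 176 in favor. Satisfied.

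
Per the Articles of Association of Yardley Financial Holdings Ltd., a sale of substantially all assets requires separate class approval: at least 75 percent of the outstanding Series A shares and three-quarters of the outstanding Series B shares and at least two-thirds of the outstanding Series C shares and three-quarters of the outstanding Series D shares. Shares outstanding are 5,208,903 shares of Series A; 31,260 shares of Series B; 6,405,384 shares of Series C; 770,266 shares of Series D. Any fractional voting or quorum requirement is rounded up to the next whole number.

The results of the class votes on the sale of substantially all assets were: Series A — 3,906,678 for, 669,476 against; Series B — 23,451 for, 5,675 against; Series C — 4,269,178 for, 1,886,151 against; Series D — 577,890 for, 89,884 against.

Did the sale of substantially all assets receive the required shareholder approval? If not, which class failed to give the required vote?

Series A: 3/4 of 5208903 = 3906677.25, rounded up to 3906678; 3,906,678 required, 3,906,678 in favor — approved.
Series B: 3/4 of 31260 = 23445; 23,445 required, 23,451 in favor — approved.
Series C: 2/3 of 6405384 = 4270256; 4,270,256 required, 4,269,178 in favor — not approved.
Series D: 3/4 of 770266 = 577699.50, rounded up to 577700; 577,700 required, 577,890 in favor — approved.

Not approved — the Series C shares did not give the required vote.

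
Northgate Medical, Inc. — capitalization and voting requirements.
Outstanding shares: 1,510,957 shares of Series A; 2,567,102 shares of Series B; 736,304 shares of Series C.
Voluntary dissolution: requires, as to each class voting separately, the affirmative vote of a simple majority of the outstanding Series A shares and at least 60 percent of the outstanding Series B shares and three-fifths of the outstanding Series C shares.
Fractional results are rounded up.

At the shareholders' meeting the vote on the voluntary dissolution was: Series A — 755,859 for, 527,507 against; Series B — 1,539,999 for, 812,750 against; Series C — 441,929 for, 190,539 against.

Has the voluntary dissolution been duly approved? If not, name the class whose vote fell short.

Not approved — the Series B shares did not give the required vote.

Series A: a majority of 1510957 is 755479; 755,479 required, 755,859 in favor — approved.
Series B: 3/5 of 2567102 = 1540261.20, rounded up to 1540262; 1,540,262 required, 1,539,999 in favor — not approved.
Series C: 3/5 of 736304 = 441782.40, rounded up to 441783; 441,783 required, 441,929 in favor — approved.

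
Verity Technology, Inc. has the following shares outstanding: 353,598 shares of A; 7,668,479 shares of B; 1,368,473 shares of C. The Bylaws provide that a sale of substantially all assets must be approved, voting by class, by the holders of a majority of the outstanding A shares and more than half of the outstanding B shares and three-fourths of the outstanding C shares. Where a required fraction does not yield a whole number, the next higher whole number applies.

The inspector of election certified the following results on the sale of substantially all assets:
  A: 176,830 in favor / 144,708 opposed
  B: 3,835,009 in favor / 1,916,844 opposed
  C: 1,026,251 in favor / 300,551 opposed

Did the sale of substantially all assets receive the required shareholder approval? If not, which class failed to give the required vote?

A: a majority of 353598 is 176800; 176,800 required, 176,830 in favor — approved.
B: a majority of 7668479 is 3834240; 3,834,240 required, 3,835,009 in favor — approved.
C: 3/4 of 1368473 = 1026354.75, rounded up to 1026355; 1,026,355 required, 1,026,251 in favor — not approved.

Not approved — the C shares did not give the required vote.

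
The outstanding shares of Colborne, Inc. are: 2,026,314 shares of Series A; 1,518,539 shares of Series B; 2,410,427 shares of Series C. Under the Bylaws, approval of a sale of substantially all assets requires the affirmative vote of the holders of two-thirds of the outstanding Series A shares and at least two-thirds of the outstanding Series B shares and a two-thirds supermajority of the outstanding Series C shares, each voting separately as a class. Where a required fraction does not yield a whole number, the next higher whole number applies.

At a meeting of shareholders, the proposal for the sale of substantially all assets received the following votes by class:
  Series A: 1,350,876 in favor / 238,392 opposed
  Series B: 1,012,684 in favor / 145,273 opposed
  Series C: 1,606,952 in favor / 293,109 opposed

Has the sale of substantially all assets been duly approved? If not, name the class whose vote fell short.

Approved — every class gave the required vote.

Series A: 2/3 of 2026314 = 1350876; 1,350,876 required, 1,350,876 in favor — approved.
Series B: 2/3 of 1518539 = 1012359.33, rounded up to 1012360; 1,012,360 required, 1,012,684 in favor — approved.
Series C: 2/3 of 2410427 = 1606951.33, rounded up to 1606952; 1,606,952 required, 1,606,952 in favor — approved.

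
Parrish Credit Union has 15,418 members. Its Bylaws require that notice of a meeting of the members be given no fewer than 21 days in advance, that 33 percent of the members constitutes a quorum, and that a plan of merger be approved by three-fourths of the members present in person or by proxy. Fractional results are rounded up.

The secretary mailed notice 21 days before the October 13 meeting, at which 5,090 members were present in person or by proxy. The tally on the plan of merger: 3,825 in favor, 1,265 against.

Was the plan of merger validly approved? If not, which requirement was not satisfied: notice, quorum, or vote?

Valid — all requirements satisfied.

Notice: 21 days given; 21 required. Satisfied.
Quorum: 33% of 15,418 = 5,087.94, rounded up to 5,088; 5,090 present. Satisfied.
Vote: requires three-fourths of those present (5,090); 3/4 of 5090 = 3817.50, rounded up to 3818, so 3,818 needed; 3,825 in favor. Satisfied.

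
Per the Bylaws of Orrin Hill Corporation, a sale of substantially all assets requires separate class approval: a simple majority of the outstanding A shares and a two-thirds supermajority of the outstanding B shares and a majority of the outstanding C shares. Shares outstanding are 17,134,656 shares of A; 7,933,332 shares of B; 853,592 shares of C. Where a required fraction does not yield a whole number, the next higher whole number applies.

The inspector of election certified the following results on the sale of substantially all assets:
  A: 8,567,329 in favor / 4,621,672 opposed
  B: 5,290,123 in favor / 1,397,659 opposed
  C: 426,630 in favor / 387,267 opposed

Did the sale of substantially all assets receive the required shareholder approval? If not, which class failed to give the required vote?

Not approved — the C shares did not give the required vote.

A: a majority of 17134656 is 8567329; 8,567,329 required, 8,567,329 in favor — approved.
B: 2/3 of 7933332 = 5288888; 5,288,888 required, 5,290,123 in favor — approved.
C: a majority of 853592 is 426797; 426,797 required, 426,630 in favor — not approved.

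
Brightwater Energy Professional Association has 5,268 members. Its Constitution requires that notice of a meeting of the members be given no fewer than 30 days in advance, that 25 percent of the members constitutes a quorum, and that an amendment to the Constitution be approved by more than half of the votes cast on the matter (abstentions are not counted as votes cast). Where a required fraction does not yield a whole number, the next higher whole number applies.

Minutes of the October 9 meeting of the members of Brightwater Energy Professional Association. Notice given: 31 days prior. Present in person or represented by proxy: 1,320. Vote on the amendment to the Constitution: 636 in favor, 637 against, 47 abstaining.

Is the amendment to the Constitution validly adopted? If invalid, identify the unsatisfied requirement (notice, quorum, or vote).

Invalid — vote requirement not satisfied.

Notice: 31 days given; 30 required. Satisfied.
Quorum: 25% of 5,268 = 1,317; 1,320 present. Satisfied.
Vote: requires a majority of the votes cast (1,320 − 47 abstaining = 1,273); a majority of 1273 is 637, so 637 needed; 636 in favor. Not satisfied.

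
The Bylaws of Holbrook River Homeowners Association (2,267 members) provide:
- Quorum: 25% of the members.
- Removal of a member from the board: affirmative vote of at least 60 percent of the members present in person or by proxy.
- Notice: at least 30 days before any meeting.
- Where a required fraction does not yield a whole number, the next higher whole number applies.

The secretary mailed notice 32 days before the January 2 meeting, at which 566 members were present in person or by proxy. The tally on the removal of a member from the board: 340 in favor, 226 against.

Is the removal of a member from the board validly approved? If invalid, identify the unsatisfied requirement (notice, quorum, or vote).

Notice: 32 days given; 30 required. Satisfied.
Quorum: 25% of 2,267 = 566.75, rounded up to 567; 566 present. Not satisfied.
Vote: requires three-fifths of those present (566); 3/5 of 566 = 339.60, rounded up to 340, so 340 needed; 340 in favor. Satisfied.

Invalid — quorum requirement not satisfied.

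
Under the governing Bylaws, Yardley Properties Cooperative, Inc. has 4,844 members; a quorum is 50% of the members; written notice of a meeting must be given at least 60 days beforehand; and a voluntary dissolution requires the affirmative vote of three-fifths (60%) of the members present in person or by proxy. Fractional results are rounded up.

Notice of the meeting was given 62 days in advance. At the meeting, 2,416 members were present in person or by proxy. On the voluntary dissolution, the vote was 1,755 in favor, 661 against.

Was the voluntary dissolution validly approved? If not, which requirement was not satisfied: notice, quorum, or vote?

Invalid — quorum requirement not satisfied.

Notice: 62 days given; 60 required. Satisfied.
Quorum: 50% of 4,844 = 2,422; 2,416 present. Not satisfied.
Vote: requires three-fifths of those present (2,416); 3/5 of 2416 = 1449.60, rounded up to 1450, so 1,450 needed; 1,755 in favor. Satisfied.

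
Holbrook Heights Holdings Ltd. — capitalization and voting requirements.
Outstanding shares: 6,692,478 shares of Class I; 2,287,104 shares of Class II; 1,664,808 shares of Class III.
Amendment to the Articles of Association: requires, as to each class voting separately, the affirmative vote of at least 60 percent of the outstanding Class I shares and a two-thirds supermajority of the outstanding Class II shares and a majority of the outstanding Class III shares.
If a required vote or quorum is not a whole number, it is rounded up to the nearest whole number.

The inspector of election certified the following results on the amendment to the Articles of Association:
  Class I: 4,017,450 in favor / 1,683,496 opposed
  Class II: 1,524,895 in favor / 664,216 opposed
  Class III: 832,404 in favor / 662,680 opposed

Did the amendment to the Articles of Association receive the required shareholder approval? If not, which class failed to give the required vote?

Class I: 3/5 of 6692478 = 4015486.80, rounded up to 4015487; 4,015,487 required, 4,017,450 in favor — approved.
Class II: 2/3 of 2287104 = 1524736; 1,524,736 required, 1,524,895 in favor — approved.
Class III: a majority of 1664808 is 832405; 832,405 required, 832,404 in favor — not approved.

Not approved — the Class III shares did not give the required vote.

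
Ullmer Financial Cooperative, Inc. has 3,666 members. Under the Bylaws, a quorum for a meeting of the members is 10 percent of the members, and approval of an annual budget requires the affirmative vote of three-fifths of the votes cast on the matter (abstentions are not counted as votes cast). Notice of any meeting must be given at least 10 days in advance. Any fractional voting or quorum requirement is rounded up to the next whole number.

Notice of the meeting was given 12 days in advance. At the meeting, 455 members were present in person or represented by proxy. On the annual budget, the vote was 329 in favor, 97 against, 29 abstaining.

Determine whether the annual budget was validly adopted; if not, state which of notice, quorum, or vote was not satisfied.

Notice: 12 days given; 10 required. Satisfied.
Quorum: 10% of 3,666 = 366.60, rounded up to 367; 455 present. Satisfied.
Vote: requires three-fifths of the votes cast (455 − 29 abstaining = 426); 3/5 of 426 = 255.60, rounded up to 256, so 256 needed; 329 in favor. Satisfied.

Valid — all requirements satisfied.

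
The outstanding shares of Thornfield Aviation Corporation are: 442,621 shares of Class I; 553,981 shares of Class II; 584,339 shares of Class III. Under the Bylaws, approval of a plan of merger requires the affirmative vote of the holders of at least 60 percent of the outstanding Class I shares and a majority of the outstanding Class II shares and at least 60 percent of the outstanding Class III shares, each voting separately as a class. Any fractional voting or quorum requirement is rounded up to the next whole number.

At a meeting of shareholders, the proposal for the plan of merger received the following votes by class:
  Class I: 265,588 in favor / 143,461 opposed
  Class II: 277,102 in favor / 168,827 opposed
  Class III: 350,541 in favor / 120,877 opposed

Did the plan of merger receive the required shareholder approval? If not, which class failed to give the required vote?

Class I: 3/5 of 442621 = 265572.60, rounded up to 265573; 265,573 required, 265,588 in favor — approved.
Class II: a majority of 553981 is 276991; 276,991 required, 277,102 in favor — approved.
Class III: 3/5 of 584339 = 350603.40, rounded up to 350604; 350,604 required, 350,541 in favor — not approved.

Not approved — the Class III shares did not give the required vote.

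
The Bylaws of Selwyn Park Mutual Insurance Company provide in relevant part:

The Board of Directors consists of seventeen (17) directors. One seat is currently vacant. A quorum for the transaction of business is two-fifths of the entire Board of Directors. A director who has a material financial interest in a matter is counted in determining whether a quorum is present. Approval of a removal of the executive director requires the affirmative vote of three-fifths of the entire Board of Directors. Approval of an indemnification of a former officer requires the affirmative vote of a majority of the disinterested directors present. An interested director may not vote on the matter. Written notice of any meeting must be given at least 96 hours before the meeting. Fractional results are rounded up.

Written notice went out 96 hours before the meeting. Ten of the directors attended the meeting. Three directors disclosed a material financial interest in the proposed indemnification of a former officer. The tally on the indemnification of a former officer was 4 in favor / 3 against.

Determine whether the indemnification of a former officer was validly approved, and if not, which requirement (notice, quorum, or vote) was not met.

Valid — all requirements satisfied.

Notice: 96 hours given; 96 required (96 ≥ 96). Satisfied.
Quorum: 10 present (interested directors count toward quorum); quorum is 7. Satisfied.
Vote: the indemnification of a former officer requires a majority of the disinterested directors present (10 − 3 = 7). A majority of 7 is 4, so 4 affirmative votes are needed; 4 voted in favor. Satisfied.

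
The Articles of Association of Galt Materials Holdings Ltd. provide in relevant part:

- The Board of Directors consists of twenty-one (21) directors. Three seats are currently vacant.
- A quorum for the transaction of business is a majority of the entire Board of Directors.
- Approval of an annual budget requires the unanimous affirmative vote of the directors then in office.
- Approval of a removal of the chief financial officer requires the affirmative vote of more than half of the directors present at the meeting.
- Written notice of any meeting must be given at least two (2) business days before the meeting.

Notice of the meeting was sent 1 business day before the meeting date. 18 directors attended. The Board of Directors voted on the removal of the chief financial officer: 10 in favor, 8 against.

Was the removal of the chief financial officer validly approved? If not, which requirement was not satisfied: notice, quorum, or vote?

Notice: 1 business day given; 2 required (1 < 2). Not satisfied.
Quorum: 18 present; quorum is 11. Satisfied.
Vote: the removal of the chief financial officer requires a majority of the directors present (18). A majority of 18 is 10, so 10 affirmative votes are needed; 10 voted in favor. Satisfied.

Invalid — notice requirement not satisfied.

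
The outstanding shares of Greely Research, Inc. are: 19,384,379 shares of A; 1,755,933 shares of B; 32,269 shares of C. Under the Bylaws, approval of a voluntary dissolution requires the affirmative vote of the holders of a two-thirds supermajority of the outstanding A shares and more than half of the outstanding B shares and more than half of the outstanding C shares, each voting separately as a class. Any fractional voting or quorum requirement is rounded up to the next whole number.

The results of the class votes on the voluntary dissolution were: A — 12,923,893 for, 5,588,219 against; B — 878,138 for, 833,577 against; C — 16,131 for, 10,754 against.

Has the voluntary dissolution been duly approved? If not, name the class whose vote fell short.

A: 2/3 of 19384379 = 12922919.33, rounded up to 12922920; 12,922,920 required, 12,923,893 in favor — approved.
B: a majority of 1755933 is 877967; 877,967 required, 878,138 in favor — approved.
C: a majority of 32269 is 16135; 16,135 required, 16,131 in favor — not approved.

Not approved — the C shares did not give the required vote.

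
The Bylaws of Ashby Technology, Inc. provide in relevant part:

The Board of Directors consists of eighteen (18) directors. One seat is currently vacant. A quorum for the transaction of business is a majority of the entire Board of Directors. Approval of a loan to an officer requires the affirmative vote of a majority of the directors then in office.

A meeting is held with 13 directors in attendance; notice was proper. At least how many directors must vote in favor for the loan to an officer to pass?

9

The loan to an officer requires a majority of the directors then in office (17).
A majority of 17 is 9.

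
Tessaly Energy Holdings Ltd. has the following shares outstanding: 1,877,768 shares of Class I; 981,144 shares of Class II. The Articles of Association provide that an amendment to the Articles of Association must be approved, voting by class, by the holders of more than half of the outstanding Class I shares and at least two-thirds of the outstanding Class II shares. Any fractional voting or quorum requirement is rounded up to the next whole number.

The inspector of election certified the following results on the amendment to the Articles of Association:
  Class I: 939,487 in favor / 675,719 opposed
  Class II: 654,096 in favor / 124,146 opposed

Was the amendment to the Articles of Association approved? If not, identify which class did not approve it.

Class I: a majority of 1877768 is 938885; 938,885 required, 939,487 in favor — approved.
Class II: 2/3 of 981144 = 654096; 654,096 required, 654,096 in favor — approved.

Approved — every class gave the required vote.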